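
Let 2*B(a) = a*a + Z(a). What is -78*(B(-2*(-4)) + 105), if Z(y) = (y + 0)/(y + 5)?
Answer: -10710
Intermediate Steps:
Z(y) = y/(5 + y)
B(a) = a²/2 + a/(2*(5 + a)) (B(a) = (a*a + a/(5 + a))/2 = (a² + a/(5 + a))/2 = a²/2 + a/(2*(5 + a)))
-78*(B(-2*(-4)) + 105) = -78*((-2*(-4))*(1 + (-2*(-4))*(5 - 2*(-4)))/(2*(5 - 2*(-4))) + 105) = -78*((½)*8*(1 + 8*(5 + 8))/(5 + 8) + 105) = -78*((½)*8*(1 + 8*13)/13 + 105) = -78*((½)*8*(1/13)*(1 + 104) + 105) = -78*((½)*8*(1/13)*105 + 105) = -78*(420/13 + 105) = -78*1785/13 = -10710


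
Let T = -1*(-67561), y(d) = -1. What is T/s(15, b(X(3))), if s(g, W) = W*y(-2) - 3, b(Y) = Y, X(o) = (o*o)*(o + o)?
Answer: -67561/57 ≈ -1185.3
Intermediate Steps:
X(o) = 2*o**3 (X(o) = o**2*(2*o) = 2*o**3)
s(g, W) = -3 - W (s(g, W) = W*(-1) - 3 = -W - 3 = -3 - W)
T = 67561
T/s(15, b(X(3))) = 67561/(-3 - 2*3**3) = 67561/(-3 - 2*27) = 67561/(-3 - 1*54) = 67561/(-3 - 54) = 67561/(-57) = 67561*(-1/57) = -67561/57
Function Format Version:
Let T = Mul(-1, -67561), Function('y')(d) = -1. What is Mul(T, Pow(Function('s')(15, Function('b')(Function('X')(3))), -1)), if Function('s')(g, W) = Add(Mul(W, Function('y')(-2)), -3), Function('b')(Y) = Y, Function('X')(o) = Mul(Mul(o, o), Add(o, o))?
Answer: Rational(-67561, 57) ≈ -1185.3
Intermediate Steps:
Function('X')(o) = Mul(2, Pow(o, 3)) (Function('X')(o) = Mul(Pow(o, 2), Mul(2, o)) = Mul(2, Pow(o, 3)))
Function('s')(g, W) = Add(-3, Mul(-1, W)) (Function('s')(g, W) = Add(Mul(W, -1), -3) = Add(Mul(-1, W), -3) = Add(-3, Mul(-1, W)))
T = 67561
Mul(T, Pow(Function('s')(15, Function('b')(Function('X')(3))), -1)) = Mul(67561, Pow(Add(-3, Mul(-1, Mul(2, Pow(3, 3)))), -1)) = Mul(67561, Pow(Add(-3, Mul(-1, Mul(2, 27))), -1)) = Mul(67561, Pow(Add(-3, Mul(-1, 54)), -1)) = Mul(67561, Pow(Add(-3, -54), -1)) = Mul(67561, Pow(-57, -1)) = Mul(67561, Rational(-1, 57)) = Rational(-67561, 57)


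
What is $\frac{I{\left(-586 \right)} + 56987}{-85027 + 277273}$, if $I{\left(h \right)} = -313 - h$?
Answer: $\frac{28630}{96123} \approx 0.29785$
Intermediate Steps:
$\frac{I{\left(-586 \right)} + 56987}{-85027 + 277273} = \frac{\left(-313 - -586\right) + 56987}{-85027 + 277273} = \frac{\left(-313 + 586\right) + 56987}{192246} = \left(273 + 56987\right) \frac{1}{192246} = 57260 \cdot \frac{1}{192246} = \frac{28630}{96123}$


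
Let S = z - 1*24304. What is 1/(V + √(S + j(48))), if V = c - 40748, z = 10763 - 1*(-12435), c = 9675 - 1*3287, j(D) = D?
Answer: -17180/590305329 - 23*I*√2/1180610658 ≈ -2.9104e-5 - 2.7551e-8*I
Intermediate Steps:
c = 6388 (c = 9675 - 3287 = 6388)
z = 23198 (z = 10763 + 12435 = 23198)
S = -1106 (S = 23198 - 1*24304 = 23198 - 24304 = -1106)
V = -34360 (V = 6388 - 40748 = -34360)
1/(V + √(S + j(48))) = 1/(-34360 + √(-1106 + 48)) = 1/(-34360 + √(-1058)) = 1/(-34360 + 23*I*√2)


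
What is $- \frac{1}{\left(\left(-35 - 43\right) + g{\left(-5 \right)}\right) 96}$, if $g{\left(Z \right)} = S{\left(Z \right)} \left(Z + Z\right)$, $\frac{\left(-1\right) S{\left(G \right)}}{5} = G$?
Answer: $\frac{1}{31488} \approx 3.1758 \cdot 10^{-5}$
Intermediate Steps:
$S{\left(G \right)} = - 5 G$
$g{\left(Z \right)} = - 10 Z^{2}$ ($g{\left(Z \right)} = - 5 Z \left(Z + Z\right) = - 5 Z 2 Z = - 10 Z^{2}$)
$- \frac{1}{\left(\left(-35 - 43\right) + g{\left(-5 \right)}\right) 96} = - \frac{1}{\left(\left(-35 - 43\right) - 10 \left(-5\right)^{2}\right) 96} = - \frac{1}{\left(\left(-35 - 43\right) - 250\right) 96} = - \frac{1}{\left(-78 - 250\right) 96} = - \frac{1}{\left(-328\right) 96} = - \frac{1}{-31488} = \left(-1\right) \left(- \frac{1}{31488}\right) = \frac{1}{31488}$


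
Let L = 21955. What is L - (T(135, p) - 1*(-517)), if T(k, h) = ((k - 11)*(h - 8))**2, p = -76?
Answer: -108471618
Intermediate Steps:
T(k, h) = (-11 + k)**2*(-8 + h)**2 (T(k, h) = ((-11 + k)*(-8 + h))**2 = (-11 + k)**2*(-8 + h)**2)
L - (T(135, p) - 1*(-517)) = 21955 - ((-11 + 135)**2*(-8 - 76)**2 - 1*(-517)) = 21955 - (124**2*(-84)**2 + 517) = 21955 - (15376*7056 + 517) = 21955 - (108493056 + 517) = 21955 - 1*108493573 = 21955 - 108493573 = -108471618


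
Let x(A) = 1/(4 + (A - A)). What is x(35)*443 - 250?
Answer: -557/4 ≈ -139.25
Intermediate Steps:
x(A) = 1/4 (x(A) = 1/(4 + 0) = 1/4)
x(35)*443 - 250 = (1/4)*443 - 250 = 443/4 - 250 = -557/4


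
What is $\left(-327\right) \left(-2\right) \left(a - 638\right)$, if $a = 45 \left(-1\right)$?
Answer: $-446682$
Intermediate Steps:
$a = -45$
$\left(-327\right) \left(-2\right) \left(a - 638\right) = \left(-327\right) \left(-2\right) \left(-45 - 638\right) = 654 \left(-683\right) = -446682$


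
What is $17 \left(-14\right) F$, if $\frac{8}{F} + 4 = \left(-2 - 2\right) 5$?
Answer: $\frac{238}{3} \approx 79.333$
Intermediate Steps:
$F = - \frac{1}{3}$ ($F = \frac{8}{-4 + \left(-2 - 2\right) 5} = \frac{8}{-4 - 20} = \frac{8}{-24} = 8 \left(- \frac{1}{24}\right) = - \frac{1}{3} \approx -0.33333$)
$17 \left(-14\right) F = 17 \left(-14\right) \left(- \frac{1}{3}\right) = \left(-238\right) \left(- \frac{1}{3}\right) = \frac{238}{3}$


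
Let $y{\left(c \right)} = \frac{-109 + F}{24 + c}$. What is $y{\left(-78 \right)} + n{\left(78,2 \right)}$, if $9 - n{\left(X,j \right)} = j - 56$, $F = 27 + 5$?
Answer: $\frac{3479}{54} \approx 64.426$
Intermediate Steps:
$F = 32$
$n{\left(X,j \right)} = 65 - j$ ($n{\left(X,j \right)} = 9 - \left(j - 56\right) = 9 - \left(-56 + j\right) = 65 - j$)
$y{\left(c \right)} = - \frac{77}{24 + c}$ ($y{\left(c \right)} = \frac{-109 + 32}{24 + c} = - \frac{77}{24 + c}$)
$y{\left(-78 \right)} + n{\left(78,2 \right)} = - \frac{77}{24 - 78} + \left(65 - 2\right) = - \frac{77}{-54} + \left(65 - 2\right) = \left(-77\right) \left(- \frac{1}{54}\right) + 63 = \frac{77}{54} + 63 = \frac{3479}{54}$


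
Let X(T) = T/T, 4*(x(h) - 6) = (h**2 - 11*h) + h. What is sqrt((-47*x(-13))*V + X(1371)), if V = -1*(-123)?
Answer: I*sqrt(1867259)/2 ≈ 683.24*I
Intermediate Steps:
V = 123
x(h) = 6 - 5*h/2 + h**2/4 (x(h) = 6 + ((h**2 - 11*h) + h)/4 = 6 + (h**2 - 10*h)/4 = 6 + (-5*h/2 + h**2/4) = 6 - 5*h/2 + h**2/4)
X(T) = 1
sqrt((-47*x(-13))*V + X(1371)) = sqrt(-47*(6 - 5/2*(-13) + (1/4)*(-13)**2)*123 + 1) = sqrt(-47*(6 + 65/2 + (1/4)*169)*123 + 1) = sqrt(-47*(6 + 65/2 + 169/4)*123 + 1) = sqrt(-47*323/4*123 + 1) = sqrt(-15181/4*123 + 1) = sqrt(-1867263/4 + 1) = sqrt(-1867259/4) = I*sqrt(1867259)/2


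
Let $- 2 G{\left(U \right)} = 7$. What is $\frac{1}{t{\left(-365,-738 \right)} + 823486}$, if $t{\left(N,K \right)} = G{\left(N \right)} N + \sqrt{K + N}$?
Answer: $\frac{3299054}{2720939328141} - \frac{4 i \sqrt{1103}}{2720939328141} \approx 1.2125 \cdot 10^{-6} - 4.8824 \cdot 10^{-11} i$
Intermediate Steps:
$G{\left(U \right)} = - \frac{7}{2}$ ($G{\left(U \right)} = \left(- \frac{1}{2}\right) 7 = - \frac{7}{2}$)
$t{\left(N,K \right)} = \sqrt{K + N} - \frac{7 N}{2}$ ($t{\left(N,K \right)} = - \frac{7 N}{2} + \sqrt{K + N} = \sqrt{K + N} - \frac{7 N}{2}$)
$\frac{1}{t{\left(-365,-738 \right)} + 823486} = \frac{1}{\left(\sqrt{-738 - 365} - - \frac{2555}{2}\right) + 823486} = \frac{1}{\left(\sqrt{-1103} + \frac{2555}{2}\right) + 823486} = \frac{1}{\left(i \sqrt{1103} + \frac{2555}{2}\right) + 823486} = \frac{1}{\left(\frac{2555}{2} + i \sqrt{1103}\right) + 823486} = \frac{1}{\frac{1649527}{2} + i \sqrt{1103}}$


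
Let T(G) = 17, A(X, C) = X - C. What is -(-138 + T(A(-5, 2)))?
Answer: 121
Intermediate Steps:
-(-138 + T(A(-5, 2))) = -(-138 + 17) = -1*(-121) = 121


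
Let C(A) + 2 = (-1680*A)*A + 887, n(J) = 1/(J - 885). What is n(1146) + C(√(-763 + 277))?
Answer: 213332266/261 ≈ 8.1737e+5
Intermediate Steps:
n(J) = 1/(-885 + J)
C(A) = 885 - 1680*A² (C(A) = -2 + ((-1680*A)*A + 887) = -2 + (-1680*A² + 887) = -2 + (887 - 1680*A²) = 885 - 1680*A²)
n(1146) + C(√(-763 + 277)) = 1/(-885 + 1146) + (885 - 1680*(√(-763 + 277))²) = 1/261 + (885 - 1680*(√(-486))²) = 1/261 + (885 - 1680*(9*I*√6)²) = 1/261 + (885 - 1680*(-486)) = 1/261 + (885 + 816480) = 1/261 + 817365 = 213332266/261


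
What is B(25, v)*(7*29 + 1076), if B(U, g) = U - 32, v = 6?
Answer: -8953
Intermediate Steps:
B(U, g) = -32 + U
B(25, v)*(7*29 + 1076) = (-32 + 25)*(7*29 + 1076) = -7*(203 + 1076) = -7*1279 = -8953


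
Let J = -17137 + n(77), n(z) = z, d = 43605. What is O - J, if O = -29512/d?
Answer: 43757164/2565 ≈ 17059.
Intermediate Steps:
J = -17060 (J = -17137 + 77 = -17060)
O = -1736/2565 (O = -29512/43605 = -29512*1/43605 = -1736/2565 ≈ -0.67680)
O - J = -1736/2565 - 1*(-17060) = -1736/2565 + 17060 = 43757164/2565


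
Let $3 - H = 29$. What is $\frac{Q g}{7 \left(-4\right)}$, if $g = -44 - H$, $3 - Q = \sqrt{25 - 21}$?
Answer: $\frac{9}{14} \approx 0.64286$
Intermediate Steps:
$H = -26$ ($H = 3 - 29 = -26$)
$Q = 1$ ($Q = 3 - \sqrt{25 - 21} = 3 - \sqrt{4} = 3 - 2 = 1$)
$g = -18$ ($g = -44 - -26 = -44 + 26 = -18$)
$\frac{Q g}{7 \left(-4\right)} = \frac{1 \left(-18\right)}{7 \left(-4\right)} = - \frac{18}{-28} = \left(-18\right) \left(- \frac{1}{28}\right) = \frac{9}{14}$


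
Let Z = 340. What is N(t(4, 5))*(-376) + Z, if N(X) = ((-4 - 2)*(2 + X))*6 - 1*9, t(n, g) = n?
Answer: 84940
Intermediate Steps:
N(X) = -81 - 36*X (N(X) = -6*(2 + X)*6 - 9 = (-12 - 6*X)*6 - 9 = (-72 - 36*X) - 9 = -81 - 36*X)
N(t(4, 5))*(-376) + Z = (-81 - 36*4)*(-376) + 340 = (-81 - 144)*(-376) + 340 = -225*(-376) + 340 = 84600 + 340 = 84940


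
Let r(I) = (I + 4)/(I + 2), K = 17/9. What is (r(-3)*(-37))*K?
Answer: 629/9 ≈ 69.889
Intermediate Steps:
K = 17/9 (K = 17*(⅑) = 17/9 ≈ 1.8889)
r(I) = (4 + I)/(2 + I)
(r(-3)*(-37))*K = (((4 - 3)/(2 - 3))*(-37))*(17/9) = ((1/(-1))*(-37))*(17/9) = (-1*1*(-37))*(17/9) = -1*(-37)*(17/9) = 37*(17/9) = 629/9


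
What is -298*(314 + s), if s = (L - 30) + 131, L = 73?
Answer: -145424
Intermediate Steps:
s = 174 (s = (73 - 30) + 131 = 43 + 131 = 174)
-298*(314 + s) = -298*(314 + 174) = -298*488 = -145424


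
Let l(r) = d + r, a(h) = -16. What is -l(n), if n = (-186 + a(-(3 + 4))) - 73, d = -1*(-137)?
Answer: 138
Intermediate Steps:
d = 137
n = -275 (n = (-186 - 16) - 73 = -202 - 73 = -275)
l(r) = 137 + r
-l(n) = -(137 - 275) = -1*(-138) = 138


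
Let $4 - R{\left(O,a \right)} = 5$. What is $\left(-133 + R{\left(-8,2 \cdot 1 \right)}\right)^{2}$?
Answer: $17956$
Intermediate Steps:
$R{\left(O,a \right)} = -1$ ($R{\left(O,a \right)} = 4 - 5 = -1$)
$\left(-133 + R{\left(-8,2 \cdot 1 \right)}\right)^{2} = \left(-133 - 1\right)^{2} = \left(-134\right)^{2} = 17956$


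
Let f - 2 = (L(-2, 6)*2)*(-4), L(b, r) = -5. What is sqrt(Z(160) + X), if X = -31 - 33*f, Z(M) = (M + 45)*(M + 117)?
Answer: 6*sqrt(1538) ≈ 235.30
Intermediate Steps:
Z(M) = (45 + M)*(117 + M)
f = 42 (f = 2 - 5*2*(-4) = 2 - 10*(-4) = 2 + 40 = 42)
X = -1417 (X = -31 - 33*42 = -31 - 1386 = -1417)
sqrt(Z(160) + X) = sqrt((5265 + 160**2 + 162*160) - 1417) = sqrt((5265 + 25600 + 25920) - 1417) = sqrt(56785 - 1417) = sqrt(55368) = 6*sqrt(1538)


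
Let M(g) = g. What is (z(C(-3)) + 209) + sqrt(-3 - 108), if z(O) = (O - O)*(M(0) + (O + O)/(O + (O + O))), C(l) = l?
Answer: 209 + I*sqrt(111) ≈ 209.0 + 10.536*I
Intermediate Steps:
z(O) = 0 (z(O) = (O - O)*(0 + (O + O)/(O + (O + O))) = 0*(0 + (2*O)/(O + 2*O)) = 0*(0 + (2*O)/((3*O))) = 0*(0 + (2*O)*(1/(3*O))) = 0*(0 + 2/3) = 0*(2/3) = 0)
(z(C(-3)) + 209) + sqrt(-3 - 108) = (0 + 209) + sqrt(-3 - 108) = 209 + sqrt(-111) = 209 + I*sqrt(111)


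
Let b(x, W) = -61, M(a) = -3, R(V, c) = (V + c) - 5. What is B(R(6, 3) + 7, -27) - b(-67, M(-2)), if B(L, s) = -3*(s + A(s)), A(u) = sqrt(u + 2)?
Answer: 142 - 15*I ≈ 142.0 - 15.0*I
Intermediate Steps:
R(V, c) = -5 + V + c
A(u) = sqrt(2 + u)
B(L, s) = -3*s - 3*sqrt(2 + s) (B(L, s) = -3*(s + sqrt(2 + s)) = -3*s - 3*sqrt(2 + s))
B(R(6, 3) + 7, -27) - b(-67, M(-2)) = (-3*(-27) - 3*sqrt(2 - 27)) - 1*(-61) = (81 - 15*I) + 61 = 142 - 15*I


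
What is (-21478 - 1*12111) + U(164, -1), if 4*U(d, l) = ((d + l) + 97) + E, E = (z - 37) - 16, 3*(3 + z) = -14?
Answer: -201235/6 ≈ -33539.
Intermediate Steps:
z = -23/3 (z = -3 + (1/3)*(-14) = -3 - 14/3 = -23/3 ≈ -7.6667)
E = -182/3 (E = (-23/3 - 37) - 16 = -134/3 - 16 = -182/3 ≈ -60.667)
U(d, l) = 109/12 + d/4 + l/4 (U(d, l) = (((d + l) + 97) - 182/3)/4 = ((97 + d + l) - 182/3)/4 = (109/3 + d + l)/4 = 109/12 + d/4 + l/4)
(-21478 - 1*12111) + U(164, -1) = (-21478 - 1*12111) + (109/12 + (1/4)*164 + (1/4)*(-1)) = (-21478 - 12111) + (109/12 + 41 - 1/4) = -33589 + 299/6 = -201235/6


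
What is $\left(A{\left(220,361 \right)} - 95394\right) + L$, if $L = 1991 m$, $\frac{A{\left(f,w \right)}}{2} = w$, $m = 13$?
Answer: $-68789$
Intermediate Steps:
$A{\left(f,w \right)} = 2 w$
$L = 25883$ ($L = 1991 \cdot 13 = 25883$)
$\left(A{\left(220,361 \right)} - 95394\right) + L = \left(2 \cdot 361 - 95394\right) + 25883 = \left(722 - 95394\right) + 25883 = -94672 + 25883 = -68789$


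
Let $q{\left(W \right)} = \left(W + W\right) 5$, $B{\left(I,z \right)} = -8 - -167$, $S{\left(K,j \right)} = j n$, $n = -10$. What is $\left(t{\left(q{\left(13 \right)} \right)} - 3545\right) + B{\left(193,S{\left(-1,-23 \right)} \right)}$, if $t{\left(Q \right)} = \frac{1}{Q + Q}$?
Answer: $- \frac{880359}{260} \approx -3386.0$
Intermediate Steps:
$S{\left(K,j \right)} = - 10 j$ ($S{\left(K,j \right)} = j \left(-10\right) = - 10 j$)
$B{\left(I,z \right)} = 159$ ($B{\left(I,z \right)} = -8 + 167 = 159$)
$q{\left(W \right)} = 10 W$ ($q{\left(W \right)} = 2 W 5 = 10 W$)
$t{\left(Q \right)} = \frac{1}{2 Q}$
$\left(t{\left(q{\left(13 \right)} \right)} - 3545\right) + B{\left(193,S{\left(-1,-23 \right)} \right)} = \left(\frac{1}{2 \cdot 10 \cdot 13} - 3545\right) + 159 = \left(\frac{1}{2 \cdot 130} - 3545\right) + 159 = \left(\frac{1}{2} \cdot \frac{1}{130} - 3545\right) + 159 = \left(\frac{1}{260} - 3545\right) + 159 = - \frac{921699}{260} + 159 = - \frac{880359}{260}$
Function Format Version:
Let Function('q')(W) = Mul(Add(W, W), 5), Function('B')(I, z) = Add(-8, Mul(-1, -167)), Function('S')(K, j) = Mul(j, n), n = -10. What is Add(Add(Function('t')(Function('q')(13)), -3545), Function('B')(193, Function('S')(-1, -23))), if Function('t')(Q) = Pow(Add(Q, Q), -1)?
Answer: Rational(-880359, 260) ≈ -3386.0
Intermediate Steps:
Function('S')(K, j) = Mul(-10, j) (Function('S')(K, j) = Mul(j, -10) = Mul(-10, j))
Function('B')(I, z) = 159 (Function('B')(I, z) = Add(-8, 167) = 159)
Function('q')(W) = Mul(10, W) (Function('q')(W) = Mul(Mul(2, W), 5) = Mul(10, W))
Function('t')(Q) = Mul(Rational(1, 2), Pow(Q, -1)) (Function('t')(Q) = Pow(Mul(2, Q), -1) = Mul(Rational(1, 2), Pow(Q, -1)))
Add(Add(Function('t')(Function('q')(13)), -3545), Function('B')(193, Function('S')(-1, -23))) = Add(Add(Mul(Rational(1, 2), Pow(Mul(10, 13), -1)), -3545), 159) = Add(Add(Mul(Rational(1, 2), Pow(130, -1)), -3545), 159) = Add(Add(Mul(Rational(1, 2), Rational(1, 130)), -3545), 159) = Add(Add(Rational(1, 260), -3545), 159) = Add(Rational(-921699, 260), 159) = Rational(-880359, 260)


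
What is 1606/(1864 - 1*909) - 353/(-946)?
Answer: 1856391/903430 ≈ 2.0548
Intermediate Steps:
1606/(1864 - 1*909) - 353/(-946) = 1606/(1864 - 909) - 353*(-1/946) = 1606/955 + 353/946 = 1856391/903430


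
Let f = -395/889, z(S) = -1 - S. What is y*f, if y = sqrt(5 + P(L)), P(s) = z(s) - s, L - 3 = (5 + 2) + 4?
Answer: -790*I*sqrt(6)/889 ≈ -2.1767*I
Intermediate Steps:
L = 14 (L = 3 + ((5 + 2) + 4) = 3 + (7 + 4) = 3 + 11 = 14)
P(s) = -1 - 2*s (P(s) = (-1 - s) - s = -1 - 2*s)
f = -395/889 (f = -395*1/889 = -395/889 ≈ -0.44432)
y = 2*I*sqrt(6) (y = sqrt(5 + (-1 - 2*14)) = sqrt(5 + (-1 - 28)) = sqrt(5 - 29) = sqrt(-24) = 2*I*sqrt(6) ≈ 4.899*I)
y*f = (2*I*sqrt(6))*(-395/889) = -790*I*sqrt(6)/889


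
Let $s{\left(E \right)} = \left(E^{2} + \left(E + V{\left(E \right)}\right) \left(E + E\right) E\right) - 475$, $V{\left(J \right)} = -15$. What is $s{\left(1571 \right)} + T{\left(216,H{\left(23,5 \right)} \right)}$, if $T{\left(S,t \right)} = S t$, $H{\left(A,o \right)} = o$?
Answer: $7683012238$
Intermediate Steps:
$s{\left(E \right)} = -475 + E^{2} + 2 E^{2} \left(-15 + E\right)$ ($s{\left(E \right)} = \left(E^{2} + \left(E - 15\right) \left(E + E\right) E\right) - 475 = \left(E^{2} + \left(-15 + E\right) 2 E E\right) - 475 = \left(E^{2} + 2 E \left(-15 + E\right) E\right) - 475 = \left(E^{2} + 2 E^{2} \left(-15 + E\right)\right) - 475 = -475 + E^{2} + 2 E^{2} \left(-15 + E\right)$)
$s{\left(1571 \right)} + T{\left(216,H{\left(23,5 \right)} \right)} = \left(-475 - 29 \cdot 1571^{2} + 2 \cdot 1571^{3}\right) + 216 \cdot 5 = \left(-475 - 71573189 + 2 \cdot 3877292411\right) + 1080 = \left(-475 - 71573189 + 7754584822\right) + 1080 = 7683011158 + 1080 = 7683012238$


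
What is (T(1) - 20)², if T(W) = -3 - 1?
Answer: 576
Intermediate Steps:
T(W) = -4
(T(1) - 20)² = (-4 - 20)² = (-24)² = 576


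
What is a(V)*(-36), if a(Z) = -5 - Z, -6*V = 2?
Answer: 168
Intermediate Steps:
V = -⅓ (V = -⅙*2 = -⅓ ≈ -0.33333)
a(V)*(-36) = (-5 - 1*(-⅓))*(-36) = (-5 + ⅓)*(-36) = -14/3*(-36) = 168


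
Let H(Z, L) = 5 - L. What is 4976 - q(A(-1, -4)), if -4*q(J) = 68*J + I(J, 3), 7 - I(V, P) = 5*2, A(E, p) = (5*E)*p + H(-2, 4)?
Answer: 21329/4 ≈ 5332.3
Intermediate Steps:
A(E, p) = 1 + 5*E*p (A(E, p) = (5*E)*p + (5 - 1*4) = 5*E*p + (5 - 4) = 5*E*p + 1 = 1 + 5*E*p)
I(V, P) = -3 (I(V, P) = 7 - 5*2 = 7 - 1*10 = 7 - 10 = -3)
q(J) = ¾ - 17*J (q(J) = -(68*J - 3)/4 = -(-3 + 68*J)/4 = ¾ - 17*J)
4976 - q(A(-1, -4)) = 4976 - (¾ - 17*(1 + 5*(-1)*(-4))) = 4976 - (¾ - 17*(1 + 20)) = 4976 - (¾ - 17*21) = 4976 - (¾ - 357) = 4976 - 1*(-1425/4) = 4976 + 1425/4 = 21329/4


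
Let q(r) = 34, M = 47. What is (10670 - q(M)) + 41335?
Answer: 51971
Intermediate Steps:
(10670 - q(M)) + 41335 = (10670 - 1*34) + 41335 = (10670 - 34) + 41335 = 10636 + 41335 = 51971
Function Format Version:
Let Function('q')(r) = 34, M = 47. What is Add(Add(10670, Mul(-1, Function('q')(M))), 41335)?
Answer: 51971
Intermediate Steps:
Add(Add(10670, Mul(-1, Function('q')(M))), 41335) = Add(Add(10670, Mul(-1, 34)), 41335) = Add(Add(10670, -34), 41335) = Add(10636, 41335) = 51971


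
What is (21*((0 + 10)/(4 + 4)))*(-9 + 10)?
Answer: 105/4 ≈ 26.250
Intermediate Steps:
(21*((0 + 10)/(4 + 4)))*(-9 + 10) = (21*(10/8))*1 = (21*(10*(⅛)))*1 = (21*(5/4))*1 = (105/4)*1 = 105/4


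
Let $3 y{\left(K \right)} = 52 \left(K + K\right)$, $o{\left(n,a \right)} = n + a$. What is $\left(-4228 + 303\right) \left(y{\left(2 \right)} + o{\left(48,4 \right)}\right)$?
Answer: $- \frac{1428700}{3} \approx -4.7623 \cdot 10^{5}$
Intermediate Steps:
$o{\left(n,a \right)} = a + n$
$y{\left(K \right)} = \frac{104 K}{3}$ ($y{\left(K \right)} = \frac{52 \left(K + K\right)}{3} = \frac{52 \cdot 2 K}{3} = \frac{104 K}{3}$)
$\left(-4228 + 303\right) \left(y{\left(2 \right)} + o{\left(48,4 \right)}\right) = \left(-4228 + 303\right) \left(\frac{104}{3} \cdot 2 + \left(4 + 48\right)\right) = - 3925 \left(\frac{208}{3} + 52\right) = \left(-3925\right) \frac{364}{3} = - \frac{1428700}{3}$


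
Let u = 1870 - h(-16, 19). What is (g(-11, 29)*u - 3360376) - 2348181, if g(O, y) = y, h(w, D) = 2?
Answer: -5654385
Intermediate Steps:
u = 1868 (u = 1870 - 1*2 = 1870 - 2 = 1868)
(g(-11, 29)*u - 3360376) - 2348181 = (29*1868 - 3360376) - 2348181 = (54172 - 3360376) - 2348181 = -3306204 - 2348181 = -5654385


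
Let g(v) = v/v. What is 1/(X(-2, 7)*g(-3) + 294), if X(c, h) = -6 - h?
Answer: 1/281 ≈ 0.0035587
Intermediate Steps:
g(v) = 1
1/(X(-2, 7)*g(-3) + 294) = 1/((-6 - 1*7)*1 + 294) = 1/((-6 - 7)*1 + 294) = 1/(-13*1 + 294) = 1/(-13 + 294) = 1/281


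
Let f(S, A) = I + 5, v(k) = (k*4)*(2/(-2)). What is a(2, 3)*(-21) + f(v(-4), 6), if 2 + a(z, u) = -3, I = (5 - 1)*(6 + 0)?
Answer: 134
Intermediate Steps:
I = 24 (I = 4*6 = 24)
a(z, u) = -5 (a(z, u) = -2 - 3 = -5)
v(k) = -4*k (v(k) = (4*k)*(2*(-1/2)) = (4*k)*(-1) = -4*k)
f(S, A) = 29 (f(S, A) = 24 + 5 = 29)
a(2, 3)*(-21) + f(v(-4), 6) = -5*(-21) + 29 = 105 + 29 = 134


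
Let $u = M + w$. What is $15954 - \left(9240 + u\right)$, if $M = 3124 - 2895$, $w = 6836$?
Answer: $-351$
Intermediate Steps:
$M = 229$ ($M = 3124 - 2895 = 229$)
$u = 7065$ ($u = 229 + 6836 = 7065$)
$15954 - \left(9240 + u\right) = 15954 - 16305 = -351$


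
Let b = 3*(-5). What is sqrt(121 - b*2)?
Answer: sqrt(151) ≈ 12.288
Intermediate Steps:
b = -15
sqrt(121 - b*2) = sqrt(121 - 1*(-15)*2) = sqrt(121 + 15*2) = sqrt(121 + 30) = sqrt(151)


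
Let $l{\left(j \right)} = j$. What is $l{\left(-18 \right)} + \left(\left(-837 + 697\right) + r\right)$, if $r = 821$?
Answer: $663$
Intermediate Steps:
$l{\left(-18 \right)} + \left(\left(-837 + 697\right) + r\right) = -18 + \left(\left(-837 + 697\right) + 821\right) = -18 + \left(-140 + 821\right) = -18 + 681 = 663$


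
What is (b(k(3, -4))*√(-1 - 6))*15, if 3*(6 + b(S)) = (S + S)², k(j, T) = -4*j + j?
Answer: 1530*I*√7 ≈ 4048.0*I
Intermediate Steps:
k(j, T) = -3*j
b(S) = -6 + 4*S²/3 (b(S) = -6 + (S + S)²/3 = -6 + (2*S)²/3 = -6 + (4*S²)/3 = -6 + 4*S²/3)
(b(k(3, -4))*√(-1 - 6))*15 = ((-6 + 4*(-3*3)²/3)*√(-1 - 6))*15 = ((-6 + (4/3)*(-9)²)*√(-7))*15 = ((-6 + (4/3)*81)*(I*√7))*15 = ((-6 + 108)*(I*√7))*15 = (102*(I*√7))*15 = (102*I*√7)*15 = 1530*I*√7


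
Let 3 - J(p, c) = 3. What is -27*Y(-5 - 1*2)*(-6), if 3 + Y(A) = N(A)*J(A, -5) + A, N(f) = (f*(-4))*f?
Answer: -1620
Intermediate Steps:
N(f) = -4*f² (N(f) = (-4*f)*f = -4*f²)
J(p, c) = 0 (J(p, c) = 3 - 1*3 = 3 - 3 = 0)
Y(A) = -3 + A (Y(A) = -3 + (-4*A²*0 + A) = -3 + (0 + A) = -3 + A)
-27*Y(-5 - 1*2)*(-6) = -27*(-3 + (-5 - 1*2))*(-6) = -27*(-3 + (-5 - 2))*(-6) = -27*(-3 - 7)*(-6) = -27*(-10)*(-6) = 270*(-6) = -1620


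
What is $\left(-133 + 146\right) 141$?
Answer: $1833$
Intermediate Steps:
$\left(-133 + 146\right) 141 = 13 \cdot 141 = 1833$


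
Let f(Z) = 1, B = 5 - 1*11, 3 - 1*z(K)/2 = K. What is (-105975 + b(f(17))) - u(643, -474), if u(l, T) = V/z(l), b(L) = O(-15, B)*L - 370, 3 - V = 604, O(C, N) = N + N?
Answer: -136137561/1280 ≈ -1.0636e+5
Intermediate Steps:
z(K) = 6 - 2*K
B = -6 (B = 5 - 11 = -6)
O(C, N) = 2*N
V = -601 (V = 3 - 1*604 = 3 - 604 = -601)
b(L) = -370 - 12*L (b(L) = (2*(-6))*L - 370 = -12*L - 370 = -370 - 12*L)
u(l, T) = -601/(6 - 2*l)
(-105975 + b(f(17))) - u(643, -474) = (-105975 + (-370 - 12*1)) - 601/(2*(-3 + 643)) = (-105975 + (-370 - 12)) - 601/(2*640) = (-105975 - 382) - 601/(2*640) = -106357 - 1*601/1280 = -106357 - 601/1280 = -136137561/1280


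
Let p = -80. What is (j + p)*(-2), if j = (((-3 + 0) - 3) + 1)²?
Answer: 110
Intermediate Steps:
j = 25 (j = ((-3 - 3) + 1)² = (-6 + 1)² = (-5)² = 25)
(j + p)*(-2) = (25 - 80)*(-2) = -55*(-2) = 110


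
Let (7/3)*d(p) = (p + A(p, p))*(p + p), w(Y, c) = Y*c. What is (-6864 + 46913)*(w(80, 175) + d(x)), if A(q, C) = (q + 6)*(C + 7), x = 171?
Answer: 1305541411498/7 ≈ 1.8651e+11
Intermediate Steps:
A(q, C) = (6 + q)*(7 + C)
d(p) = 6*p*(42 + p**2 + 14*p)/7 (d(p) = 3*((p + (42 + 6*p + 7*p + p*p))*(p + p))/7 = 3*((p + (42 + 6*p + 7*p + p**2))*(2*p))/7 = 3*((p + (42 + p**2 + 13*p))*(2*p))/7 = 3*((42 + p**2 + 14*p)*(2*p))/7 = 3*(2*p*(42 + p**2 + 14*p))/7 = 6*p*(42 + p**2 + 14*p)/7)
(-6864 + 46913)*(w(80, 175) + d(x)) = (-6864 + 46913)*(80*175 + (6/7)*171*(42 + 171**2 + 14*171)) = 40049*(14000 + (6/7)*171*(42 + 29241 + 2394)) = 40049*(14000 + (6/7)*171*31677) = 40049*(14000 + 32500602/7) = 40049*(32598602/7) = 1305541411498/7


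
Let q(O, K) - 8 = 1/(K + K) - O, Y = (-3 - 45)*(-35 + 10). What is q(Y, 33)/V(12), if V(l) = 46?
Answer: -78671/3036 ≈ -25.913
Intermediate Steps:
Y = 1200 (Y = -48*(-25) = 1200)
q(O, K) = 8 + 1/(2*K) - O (q(O, K) = 8 + (1/(K + K) - O) = 8 + (1/(2*K) - O) = 8 + 1/(2*K) - O)
q(Y, 33)/V(12) = (8 + (½)/33 - 1*1200)/46 = (8 + (½)*(1/33) - 1200)*(1/46) = (8 + 1/66 - 1200)*(1/46) = -78671/66*1/46 = -78671/3036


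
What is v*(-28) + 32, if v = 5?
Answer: -108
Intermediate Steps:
v*(-28) + 32 = 5*(-28) + 32 = -140 + 32 = -108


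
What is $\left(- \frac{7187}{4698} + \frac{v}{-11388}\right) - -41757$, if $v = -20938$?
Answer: $\frac{93085434539}{2229201} \approx 41757.0$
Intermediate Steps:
$\left(- \frac{7187}{4698} + \frac{v}{-11388}\right) - -41757 = \left(- \frac{7187}{4698} - \frac{20938}{-11388}\right) - -41757 = \left(\left(-7187\right) \frac{1}{4698} - - \frac{10469}{5694}\right) + 41757 = \left(- \frac{7187}{4698} + \frac{10469}{5694}\right) + 41757 = \frac{688382}{2229201} + 41757 = \frac{93085434539}{2229201}$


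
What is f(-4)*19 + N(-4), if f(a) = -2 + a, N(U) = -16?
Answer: -130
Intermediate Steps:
f(-4)*19 + N(-4) = (-2 - 4)*19 - 16 = -6*19 - 16 = -114 - 16 = -130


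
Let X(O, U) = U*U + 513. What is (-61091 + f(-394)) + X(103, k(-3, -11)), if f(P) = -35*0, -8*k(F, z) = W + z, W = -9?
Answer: -242287/4 ≈ -60572.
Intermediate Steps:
k(F, z) = 9/8 - z/8 (k(F, z) = -(-9 + z)/8 = 9/8 - z/8)
f(P) = 0
X(O, U) = 513 + U**2 (X(O, U) = U**2 + 513 = 513 + U**2)
(-61091 + f(-394)) + X(103, k(-3, -11)) = (-61091 + 0) + (513 + (9/8 - 1/8*(-11))**2) = -61091 + (513 + (9/8 + 11/8)**2) = -61091 + (513 + (5/2)**2) = -61091 + (513 + 25/4) = -61091 + 2077/4 = -242287/4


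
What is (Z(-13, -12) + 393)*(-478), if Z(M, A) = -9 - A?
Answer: -189288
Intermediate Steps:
(Z(-13, -12) + 393)*(-478) = ((-9 - 1*(-12)) + 393)*(-478) = ((-9 + 12) + 393)*(-478) = (3 + 393)*(-478) = 396*(-478) = -189288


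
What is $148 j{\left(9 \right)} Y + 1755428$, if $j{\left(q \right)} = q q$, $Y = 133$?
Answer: $3349832$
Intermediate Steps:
$j{\left(q \right)} = q^{2}$
$148 j{\left(9 \right)} Y + 1755428 = 148 \cdot 9^{2} \cdot 133 + 1755428 = 148 \cdot 81 \cdot 133 + 1755428 = 11988 \cdot 133 + 1755428 = 1594404 + 1755428 = 3349832$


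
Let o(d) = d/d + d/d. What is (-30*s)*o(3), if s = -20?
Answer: 1200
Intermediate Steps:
o(d) = 2 (o(d) = 1 + 1 = 2)
(-30*s)*o(3) = -30*(-20)*2 = 600*2 = 1200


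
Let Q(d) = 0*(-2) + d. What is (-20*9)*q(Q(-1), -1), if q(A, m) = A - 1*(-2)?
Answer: -180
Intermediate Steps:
Q(d) = d (Q(d) = 0 + d = d)
q(A, m) = 2 + A (q(A, m) = A + 2 = 2 + A)
(-20*9)*q(Q(-1), -1) = (-20*9)*(2 - 1) = -180*1 = -180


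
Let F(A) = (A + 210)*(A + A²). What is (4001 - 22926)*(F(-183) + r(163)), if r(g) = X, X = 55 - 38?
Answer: -17018855075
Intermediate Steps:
X = 17
r(g) = 17
F(A) = (210 + A)*(A + A²)
(4001 - 22926)*(F(-183) + r(163)) = (4001 - 22926)*(-183*(210 + (-183)² + 211*(-183)) + 17) = -18925*(-183*(210 + 33489 - 38613) + 17) = -18925*(-183*(-4914) + 17) = -18925*(899262 + 17) = -18925*899279 = -17018855075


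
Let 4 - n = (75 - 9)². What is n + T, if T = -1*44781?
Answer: -49133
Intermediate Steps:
T = -44781
n = -4352 (n = 4 - (75 - 9)² = 4 - 1*66² = 4 - 1*4356 = 4 - 4356 = -4352)
n + T = -4352 - 44781 = -49133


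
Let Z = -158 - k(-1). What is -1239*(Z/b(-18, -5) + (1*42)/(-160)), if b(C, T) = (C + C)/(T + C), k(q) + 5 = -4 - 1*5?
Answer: 9145059/80 ≈ 1.1431e+5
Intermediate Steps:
k(q) = -14 (k(q) = -5 + (-4 - 1*5) = -5 + (-4 - 5) = -5 - 9 = -14)
b(C, T) = 2*C/(C + T) (b(C, T) = (2*C)/(C + T) = 2*C/(C + T))
Z = -144 (Z = -158 - 1*(-14) = -158 + 14 = -144)
-1239*(Z/b(-18, -5) + (1*42)/(-160)) = -1239*(-144/(2*(-18)/(-18 - 5)) + (1*42)/(-160)) = -1239*(-144/(2*(-18)/(-23)) + 42*(-1/160)) = -1239*(-144/(2*(-18)*(-1/23)) - 21/80) = -1239*(-144/36/23 - 21/80) = -1239*(-144*23/36 - 21/80) = -1239*(-92 - 21/80) = -1239*(-7381/80) = 9145059/80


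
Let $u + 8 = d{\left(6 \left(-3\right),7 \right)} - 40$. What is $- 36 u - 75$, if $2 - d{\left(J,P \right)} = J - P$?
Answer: $681$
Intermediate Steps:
$d{\left(J,P \right)} = 2 + P - J$ ($d{\left(J,P \right)} = 2 - \left(J - P\right) = 2 + P - J$)
$u = -21$ ($u = -8 + \left(\left(2 + 7 - 6 \left(-3\right)\right) - 40\right) = -8 + \left(\left(2 + 7 - -18\right) - 40\right) = -8 + \left(\left(2 + 7 + 18\right) - 40\right) = -8 + \left(27 - 40\right) = -8 - 13 = -21$)
$- 36 u - 75 = \left(-36\right) \left(-21\right) - 75 = 756 - 75 = 681$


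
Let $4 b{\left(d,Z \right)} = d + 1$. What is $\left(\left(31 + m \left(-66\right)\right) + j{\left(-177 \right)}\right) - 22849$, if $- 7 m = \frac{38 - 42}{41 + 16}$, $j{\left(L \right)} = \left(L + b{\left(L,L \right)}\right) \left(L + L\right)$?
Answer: $\frac{7370240}{133} \approx 55415.0$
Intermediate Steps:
$b{\left(d,Z \right)} = \frac{1}{4} + \frac{d}{4}$ ($b{\left(d,Z \right)} = \frac{d + 1}{4} = \frac{1 + d}{4} = \frac{1}{4} + \frac{d}{4}$)
$j{\left(L \right)} = 2 L \left(\frac{1}{4} + \frac{5 L}{4}\right)$ ($j{\left(L \right)} = \left(L + \left(\frac{1}{4} + \frac{L}{4}\right)\right) \left(L + L\right) = \left(\frac{1}{4} + \frac{5 L}{4}\right) 2 L = 2 L \left(\frac{1}{4} + \frac{5 L}{4}\right)$)
$m = \frac{4}{399}$ ($m = - \frac{\left(38 - 42\right) \frac{1}{41 + 16}}{7} = - \frac{\left(-4\right) \frac{1}{57}}{7} = \left(- \frac{1}{7}\right) \left(- \frac{4}{57}\right) = \frac{4}{399} \approx 0.010025$)
$\left(\left(31 + m \left(-66\right)\right) + j{\left(-177 \right)}\right) - 22849 = \left(\left(31 + \frac{4}{399} \left(-66\right)\right) + \frac{1}{2} \left(-177\right) \left(1 + 5 \left(-177\right)\right)\right) - 22849 = \left(\left(31 - \frac{88}{133}\right) + \frac{1}{2} \left(-177\right) \left(1 - 885\right)\right) - 22849 = \left(\frac{4035}{133} + \frac{1}{2} \left(-177\right) \left(-884\right)\right) - 22849 = \left(\frac{4035}{133} + 78234\right) - 22849 = \frac{10409157}{133} - 22849 = \frac{7370240}{133}$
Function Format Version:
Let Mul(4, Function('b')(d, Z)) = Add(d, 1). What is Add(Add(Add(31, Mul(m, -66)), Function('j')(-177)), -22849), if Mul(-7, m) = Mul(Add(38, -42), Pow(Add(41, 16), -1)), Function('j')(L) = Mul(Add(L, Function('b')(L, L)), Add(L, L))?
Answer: Rational(7370240, 133) ≈ 55415.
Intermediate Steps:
Function('b')(d, Z) = Add(Rational(1, 4), Mul(Rational(1, 4), d)) (Function('b')(d, Z) = Mul(Rational(1, 4), Add(d, 1)) = Mul(Rational(1, 4), Add(1, d)) = Add(Rational(1, 4), Mul(Rational(1, 4), d)))
Function('j')(L) = Mul(2, L, Add(Rational(1, 4), Mul(Rational(5, 4), L))) (Function('j')(L) = Mul(Add(L, Add(Rational(1, 4), Mul(Rational(1, 4), L))), Add(L, L)) = Mul(Add(Rational(1, 4), Mul(Rational(5, 4), L)), Mul(2, L)) = Mul(2, L, Add(Rational(1, 4), Mul(Rational(5, 4), L))))
m = Rational(4, 399) (m = Mul(Rational(-1, 7), Mul(Add(38, -42), Pow(Add(41, 16), -1))) = Mul(Rational(-1, 7), Mul(-4, Pow(57, -1))) = Mul(Rational(-1, 7), Mul(-4, Rational(1, 57))) = Mul(Rational(-1, 7), Rational(-4, 57)) = Rational(4, 399) ≈ 0.010025)
Add(Add(Add(31, Mul(m, -66)), Function('j')(-177)), -22849) = Add(Add(Add(31, Mul(Rational(4, 399), -66)), Mul(Rational(1, 2), -177, Add(1, Mul(5, -177)))), -22849) = Add(Add(Add(31, Rational(-88, 133)), Mul(Rational(1, 2), -177, Add(1, -885))), -22849) = Add(Add(Rational(4035, 133), Mul(Rational(1, 2), -177, -884)), -22849) = Add(Add(Rational(4035, 133), 78234), -22849) = Add(Rational(10409157, 133), -22849) = Rational(7370240, 133)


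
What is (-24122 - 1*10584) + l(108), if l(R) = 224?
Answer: -34482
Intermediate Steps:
(-24122 - 1*10584) + l(108) = (-24122 - 1*10584) + 224 = (-24122 - 10584) + 224 = -34706 + 224 = -34482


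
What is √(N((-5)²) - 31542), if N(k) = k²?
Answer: I*√30917 ≈ 175.83*I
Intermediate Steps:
√(N((-5)²) - 31542) = √(((-5)²)² - 31542) = √(25² - 31542) = √(625 - 31542) = √(-30917) = I*√30917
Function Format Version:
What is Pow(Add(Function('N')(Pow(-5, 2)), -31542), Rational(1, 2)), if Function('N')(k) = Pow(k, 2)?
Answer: Mul(I, Pow(30917, Rational(1, 2))) ≈ Mul(175.83, I)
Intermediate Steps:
Pow(Add(Function('N')(Pow(-5, 2)), -31542), Rational(1, 2)) = Pow(Add(Pow(Pow(-5, 2), 2), -31542), Rational(1, 2)) = Pow(Add(Pow(25, 2), -31542), Rational(1, 2)) = Pow(Add(625, -31542), Rational(1, 2)) = Pow(-30917, Rational(1, 2)) = Mul(I, Pow(30917, Rational(1, 2)))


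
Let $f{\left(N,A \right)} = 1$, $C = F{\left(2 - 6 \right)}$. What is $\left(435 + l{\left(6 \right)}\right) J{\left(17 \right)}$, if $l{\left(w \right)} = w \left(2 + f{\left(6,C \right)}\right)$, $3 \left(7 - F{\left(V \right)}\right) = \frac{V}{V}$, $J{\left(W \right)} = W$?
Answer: $7701$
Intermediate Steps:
$F{\left(V \right)} = \frac{20}{3}$ ($F{\left(V \right)} = 7 - \frac{V \frac{1}{V}}{3} = 7 - \frac{1}{3} = \frac{20}{3}$)
$C = \frac{20}{3} \approx 6.6667$
$l{\left(w \right)} = 3 w$ ($l{\left(w \right)} = w \left(2 + 1\right) = w 3 = 3 w$)
$\left(435 + l{\left(6 \right)}\right) J{\left(17 \right)} = \left(435 + 3 \cdot 6\right) 17 = \left(435 + 18\right) 17 = 453 \cdot 17 = 7701$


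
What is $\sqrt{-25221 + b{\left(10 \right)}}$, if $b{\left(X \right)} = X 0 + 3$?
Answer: $3 i \sqrt{2802} \approx 158.8 i$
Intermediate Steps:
$b{\left(X \right)} = 3$ ($b{\left(X \right)} = 0 + 3 = 3$)
$\sqrt{-25221 + b{\left(10 \right)}} = \sqrt{-25221 + 3} = \sqrt{-25218} = 3 i \sqrt{2802}$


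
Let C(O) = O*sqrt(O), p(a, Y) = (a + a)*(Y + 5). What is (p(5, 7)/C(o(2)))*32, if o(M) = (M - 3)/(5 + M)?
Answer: 26880*I*sqrt(7) ≈ 71118.0*I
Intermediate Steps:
o(M) = (-3 + M)/(5 + M)
p(a, Y) = 2*a*(5 + Y) (p(a, Y) = (2*a)*(5 + Y) = 2*a*(5 + Y))
C(O) = O**(3/2)
(p(5, 7)/C(o(2)))*32 = ((2*5*(5 + 7))/(((-3 + 2)/(5 + 2))**(3/2)))*32 = ((2*5*12)/((-1/7)**(3/2)))*32 = (120/(((1/7)*(-1))**(3/2)))*32 = (120/((-1/7)**(3/2)))*32 = (120/((-I*sqrt(7)/49)))*32 = (120*(7*I*sqrt(7)))*32 = (840*I*sqrt(7))*32 = 26880*I*sqrt(7)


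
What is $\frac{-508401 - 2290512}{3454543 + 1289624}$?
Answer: $- \frac{932971}{1581389} \approx -0.58997$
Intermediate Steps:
$\frac{-508401 - 2290512}{3454543 + 1289624} = \frac{-508401 + \left(-2441791 + 151279\right)}{4744167} = \left(-508401 - 2290512\right) \frac{1}{4744167} = \left(-2798913\right) \frac{1}{4744167} = - \frac{932971}{1581389}$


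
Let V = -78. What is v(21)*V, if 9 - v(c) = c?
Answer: 936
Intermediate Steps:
v(c) = 9 - c
v(21)*V = (9 - 1*21)*(-78) = (9 - 21)*(-78) = -12*(-78) = 936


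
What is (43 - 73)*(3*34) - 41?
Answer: -3101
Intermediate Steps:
(43 - 73)*(3*34) - 41 = -30*102 - 41 = -3060 - 41 = -3101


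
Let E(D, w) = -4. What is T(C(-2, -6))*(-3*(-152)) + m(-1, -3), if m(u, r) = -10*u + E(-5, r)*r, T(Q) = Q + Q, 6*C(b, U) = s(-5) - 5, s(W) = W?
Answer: -1498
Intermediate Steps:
C(b, U) = -5/3 (C(b, U) = (-5 - 5)/6 = (⅙)*(-10) = -5/3)
T(Q) = 2*Q
m(u, r) = -10*u - 4*r
T(C(-2, -6))*(-3*(-152)) + m(-1, -3) = (2*(-5/3))*(-3*(-152)) + (-10*(-1) - 4*(-3)) = -10/3*456 + (10 + 12) = -1520 + 22 = -1498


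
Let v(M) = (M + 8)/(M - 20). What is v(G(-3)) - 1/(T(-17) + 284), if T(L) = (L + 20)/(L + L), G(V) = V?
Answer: -49047/222019 ≈ -0.22091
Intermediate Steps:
T(L) = (20 + L)/(2*L) (T(L) = (20 + L)/((2*L)) = (20 + L)*(1/(2*L)) = (20 + L)/(2*L))
v(M) = (8 + M)/(-20 + M)
v(G(-3)) - 1/(T(-17) + 284) = (8 - 3)/(-20 - 3) - 1/((½)*(20 - 17)/(-17) + 284) = 5/(-23) - 1/((½)*(-1/17)*3 + 284) = -1/23*5 - 1/(-3/34 + 284) = -5/23 - 1/9653/34 = -5/23 - 1*34/9653 = -5/23 - 34/9653 = -49047/222019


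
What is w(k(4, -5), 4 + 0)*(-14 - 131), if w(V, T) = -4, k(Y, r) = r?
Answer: 580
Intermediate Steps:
w(k(4, -5), 4 + 0)*(-14 - 131) = -4*(-14 - 131) = -4*(-145) = 580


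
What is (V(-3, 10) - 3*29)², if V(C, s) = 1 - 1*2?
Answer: 7744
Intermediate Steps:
V(C, s) = -1 (V(C, s) = 1 - 2 = -1)
(V(-3, 10) - 3*29)² = (-1 - 3*29)² = (-1 - 87)² = (-88)² = 7744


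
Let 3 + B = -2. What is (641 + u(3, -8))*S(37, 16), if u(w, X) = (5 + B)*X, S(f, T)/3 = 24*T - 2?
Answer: 734586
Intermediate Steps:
B = -5 (B = -3 - 2 = -5)
S(f, T) = -6 + 72*T (S(f, T) = 3*(24*T - 2) = 3*(-2 + 24*T) = -6 + 72*T)
u(w, X) = 0 (u(w, X) = (5 - 5)*X = 0*X = 0)
(641 + u(3, -8))*S(37, 16) = (641 + 0)*(-6 + 72*16) = 641*(-6 + 1152) = 641*1146 = 734586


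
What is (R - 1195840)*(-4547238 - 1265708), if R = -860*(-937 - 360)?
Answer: 467477117320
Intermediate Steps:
R = 1115420 (R = -860*(-1297) = 1115420)
(R - 1195840)*(-4547238 - 1265708) = (1115420 - 1195840)*(-4547238 - 1265708) = -80420*(-5812946) = 467477117320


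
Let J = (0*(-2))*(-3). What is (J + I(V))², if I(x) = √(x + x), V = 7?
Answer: 14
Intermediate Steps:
J = 0 (J = 0*(-3) = 0)
I(x) = √2*√x (I(x) = √(2*x) = √2*√x)
(J + I(V))² = (0 + √2*√7)² = (0 + √14)² = (√14)² = 14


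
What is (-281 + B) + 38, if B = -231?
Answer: -474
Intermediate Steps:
(-281 + B) + 38 = (-281 - 231) + 38 = -512 + 38 = -474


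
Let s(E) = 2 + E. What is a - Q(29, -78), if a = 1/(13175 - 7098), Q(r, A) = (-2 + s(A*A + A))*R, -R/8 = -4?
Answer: -1167950783/6077 ≈ -1.9219e+5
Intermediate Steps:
R = 32 (R = -8*(-4) = 32)
Q(r, A) = 32*A + 32*A² (Q(r, A) = (-2 + (2 + (A*A + A)))*32 = (-2 + (2 + (A² + A)))*32 = (-2 + (2 + (A + A²)))*32 = (-2 + (2 + A + A²))*32 = (A + A²)*32 = 32*A + 32*A²)
a = 1/6077 ≈ 0.00016455
a - Q(29, -78) = 1/6077 - 32*(-78)*(1 - 78) = 1/6077 - 32*(-78)*(-77) = 1/6077 - 1*192192 = 1/6077 - 192192 = -1167950783/6077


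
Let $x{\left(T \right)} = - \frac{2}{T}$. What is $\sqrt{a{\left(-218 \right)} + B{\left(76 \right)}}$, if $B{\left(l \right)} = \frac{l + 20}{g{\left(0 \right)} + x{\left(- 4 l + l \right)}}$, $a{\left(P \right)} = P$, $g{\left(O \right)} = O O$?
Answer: $\sqrt{10726} \approx 103.57$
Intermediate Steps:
$g{\left(O \right)} = O^{2}$
$B{\left(l \right)} = \frac{3 l \left(20 + l\right)}{2}$ ($B{\left(l \right)} = \frac{l + 20}{0^{2} - \frac{2}{- 4 l + l}} = \frac{20 + l}{0 - \frac{2}{\left(-3\right) l}} = \frac{20 + l}{0 - 2 \left(- \frac{1}{3 l}\right)} = \frac{20 + l}{0 + \frac{2}{3 l}} = \frac{20 + l}{\frac{2}{3} \frac{1}{l}} = \left(20 + l\right) \frac{3 l}{2} = \frac{3 l \left(20 + l\right)}{2}$)
$\sqrt{a{\left(-218 \right)} + B{\left(76 \right)}} = \sqrt{-218 + \frac{3}{2} \cdot 76 \left(20 + 76\right)} = \sqrt{-218 + \frac{3}{2} \cdot 76 \cdot 96} = \sqrt{-218 + 10944} = \sqrt{10726}$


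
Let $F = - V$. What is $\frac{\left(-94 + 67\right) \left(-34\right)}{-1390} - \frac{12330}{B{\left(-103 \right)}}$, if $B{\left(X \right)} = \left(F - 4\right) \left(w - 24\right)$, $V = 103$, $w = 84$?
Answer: $\frac{187419}{148730} \approx 1.2601$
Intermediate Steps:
$F = -103$ ($F = \left(-1\right) 103 = -103$)
$B{\left(X \right)} = -6420$ ($B{\left(X \right)} = \left(-103 - 4\right) \left(84 - 24\right) = \left(-107\right) 60 = -6420$)
$\frac{\left(-94 + 67\right) \left(-34\right)}{-1390} - \frac{12330}{B{\left(-103 \right)}} = \frac{\left(-94 + 67\right) \left(-34\right)}{-1390} - \frac{12330}{-6420} = \left(-27\right) \left(-34\right) \left(- \frac{1}{1390}\right) - - \frac{411}{214} = 918 \left(- \frac{1}{1390}\right) + \frac{411}{214} = - \frac{459}{695} + \frac{411}{214} = \frac{187419}{148730}$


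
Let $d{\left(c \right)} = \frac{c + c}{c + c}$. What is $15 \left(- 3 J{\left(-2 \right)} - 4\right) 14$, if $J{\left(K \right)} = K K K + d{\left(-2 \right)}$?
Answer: $3570$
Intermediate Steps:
$d{\left(c \right)} = 1$ ($d{\left(c \right)} = \frac{2 c}{2 c} = 2 c \frac{1}{2 c} = 1$)
$J{\left(K \right)} = 1 + K^{3}$ ($J{\left(K \right)} = K K K + 1 = K^{2} K + 1 = K^{3} + 1 = 1 + K^{3}$)
$15 \left(- 3 J{\left(-2 \right)} - 4\right) 14 = 15 \left(- 3 \left(1 + \left(-2\right)^{3}\right) - 4\right) 14 = 15 \left(- 3 \left(1 - 8\right) - 4\right) 14 = 15 \left(\left(-3\right) \left(-7\right) - 4\right) 14 = 15 \left(21 - 4\right) 14 = 15 \cdot 17 \cdot 14 = 255 \cdot 14 = 3570$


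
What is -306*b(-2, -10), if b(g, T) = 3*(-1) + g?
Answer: 1530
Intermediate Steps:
b(g, T) = -3 + g
-306*b(-2, -10) = -306*(-3 - 2) = -306*(-5) = 1530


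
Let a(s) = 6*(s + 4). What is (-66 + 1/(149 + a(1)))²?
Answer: 139546969/32041 ≈ 4355.3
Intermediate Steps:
a(s) = 24 + 6*s (a(s) = 6*(4 + s) = 24 + 6*s)
(-66 + 1/(149 + a(1)))² = (-66 + 1/(149 + (24 + 6*1)))² = (-66 + 1/(149 + (24 + 6)))² = (-66 + 1/(149 + 30))² = (-66 + 1/179)² = (-11813/179)² = 139546969/32041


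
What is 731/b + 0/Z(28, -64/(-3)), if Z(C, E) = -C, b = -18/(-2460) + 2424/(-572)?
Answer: -42858530/248031 ≈ -172.79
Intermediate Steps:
b = -248031/58630 (b = -18*(-1/2460) + 2424*(-1/572) = 3/410 - 606/143 = -248031/58630 ≈ -4.2304)
731/b + 0/Z(28, -64/(-3)) = 731/(-248031/58630) + 0/((-1*28)) = 731*(-58630/248031) + 0/(-28) = -42858530/248031 + 0*(-1/28) = -42858530/248031 + 0 = -42858530/248031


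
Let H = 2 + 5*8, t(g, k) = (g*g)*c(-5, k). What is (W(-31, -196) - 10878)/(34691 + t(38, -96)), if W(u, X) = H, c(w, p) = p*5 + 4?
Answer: 1204/72517 ≈ 0.016603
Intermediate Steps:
c(w, p) = 4 + 5*p (c(w, p) = 5*p + 4 = 4 + 5*p)
t(g, k) = g**2*(4 + 5*k) (t(g, k) = (g*g)*(4 + 5*k) = g**2*(4 + 5*k))
H = 42 (H = 2 + 40 = 42)
W(u, X) = 42
(W(-31, -196) - 10878)/(34691 + t(38, -96)) = (42 - 10878)/(34691 + 38**2*(4 + 5*(-96))) = -10836/(34691 + 1444*(4 - 480)) = -10836/(34691 + 1444*(-476)) = -10836/(34691 - 687344) = -10836/(-652653) = -10836*(-1/652653) = 1204/72517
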